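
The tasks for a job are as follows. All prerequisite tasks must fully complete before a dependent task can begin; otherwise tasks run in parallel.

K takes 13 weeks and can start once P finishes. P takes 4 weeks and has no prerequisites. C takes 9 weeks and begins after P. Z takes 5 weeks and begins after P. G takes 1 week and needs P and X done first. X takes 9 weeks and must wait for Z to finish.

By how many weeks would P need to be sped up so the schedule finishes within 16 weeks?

3

Current finish: 19 weeks; target: 16.
P is on every critical path, so each week cut from P cuts the finish by one (this holds down to a finish of 16).
Need 19 − 16 = 3 weeks off P → P becomes 1 week, finish becomes 16.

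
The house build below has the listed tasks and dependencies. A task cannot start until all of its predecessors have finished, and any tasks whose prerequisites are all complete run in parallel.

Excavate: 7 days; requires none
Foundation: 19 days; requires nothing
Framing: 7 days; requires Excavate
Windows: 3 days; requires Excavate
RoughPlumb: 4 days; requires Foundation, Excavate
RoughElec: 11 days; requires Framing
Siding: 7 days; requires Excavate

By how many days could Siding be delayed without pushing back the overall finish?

11

Excavate→Framing→RoughElec = 7+7+11 = 25 sets the makespan at 25 days.
Longest path through Siding: 14 days (earliest finish 14, latest finish 25).
Float = 25 − 14 = 11.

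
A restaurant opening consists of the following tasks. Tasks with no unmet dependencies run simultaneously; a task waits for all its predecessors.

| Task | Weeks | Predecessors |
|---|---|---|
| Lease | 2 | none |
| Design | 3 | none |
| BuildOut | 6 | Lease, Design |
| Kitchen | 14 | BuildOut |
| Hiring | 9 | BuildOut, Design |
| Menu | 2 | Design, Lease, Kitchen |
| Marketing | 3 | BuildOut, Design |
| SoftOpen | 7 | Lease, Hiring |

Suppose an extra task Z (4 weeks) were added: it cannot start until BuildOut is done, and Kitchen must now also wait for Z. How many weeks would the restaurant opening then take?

29

Originally the restaurant opening takes 25 weeks.
With Z inserted, Kitchen now waits for max(BuildOut, Z).
New critical path: Design→BuildOut→Z→Kitchen→Menu = 3+6+4+14+2 = 29 ⇒ 29 weeks.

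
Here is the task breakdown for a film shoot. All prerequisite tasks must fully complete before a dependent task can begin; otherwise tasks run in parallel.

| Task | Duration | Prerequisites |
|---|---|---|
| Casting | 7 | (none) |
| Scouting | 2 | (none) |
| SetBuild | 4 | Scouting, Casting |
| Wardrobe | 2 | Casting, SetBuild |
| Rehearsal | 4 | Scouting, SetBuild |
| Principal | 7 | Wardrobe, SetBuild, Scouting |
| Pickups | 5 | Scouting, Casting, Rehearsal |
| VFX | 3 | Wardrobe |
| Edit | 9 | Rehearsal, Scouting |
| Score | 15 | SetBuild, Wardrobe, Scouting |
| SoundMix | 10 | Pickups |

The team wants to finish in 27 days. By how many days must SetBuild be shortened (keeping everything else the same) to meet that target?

3

Current finish: 30 days; target: 27.
SetBuild is on every critical path, so each day cut from SetBuild cuts the finish by one (this holds down to a finish of 27).
Need 30 − 27 = 3 days off SetBuild → SetBuild becomes 1 day, finish becomes 27.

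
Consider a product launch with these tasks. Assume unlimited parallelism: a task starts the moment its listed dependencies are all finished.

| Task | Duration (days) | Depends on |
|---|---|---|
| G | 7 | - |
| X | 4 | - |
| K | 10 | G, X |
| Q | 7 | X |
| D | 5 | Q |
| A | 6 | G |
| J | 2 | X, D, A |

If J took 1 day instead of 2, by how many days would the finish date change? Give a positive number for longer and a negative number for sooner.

Critical path before the change: X→Q→D→J = 4+7+5+2 = 18 giving 18 days.
J is on the critical path; changing it to 1 makes that path 17 days.
The binding chain switches to G→K = 7+10 = 17; finish 17 days.
Change in finish: 17 − 18 = -1 days.

-1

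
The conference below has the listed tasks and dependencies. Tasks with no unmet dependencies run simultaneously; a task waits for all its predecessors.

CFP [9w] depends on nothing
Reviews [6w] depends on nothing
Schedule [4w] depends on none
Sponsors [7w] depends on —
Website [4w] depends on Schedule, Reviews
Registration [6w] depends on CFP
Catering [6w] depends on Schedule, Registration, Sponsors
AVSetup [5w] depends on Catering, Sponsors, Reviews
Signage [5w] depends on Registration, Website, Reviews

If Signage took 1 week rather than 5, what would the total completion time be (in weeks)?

As given, the longest chain is CFP→Registration→Catering→AVSetup = 9+6+6+5 = 26, so the finish is 26 weeks.
Signage has 6 weeks of float (longest path through it is 20).
The critical path is still CFP→Registration→Catering→AVSetup; finish is now 26 weeks.

26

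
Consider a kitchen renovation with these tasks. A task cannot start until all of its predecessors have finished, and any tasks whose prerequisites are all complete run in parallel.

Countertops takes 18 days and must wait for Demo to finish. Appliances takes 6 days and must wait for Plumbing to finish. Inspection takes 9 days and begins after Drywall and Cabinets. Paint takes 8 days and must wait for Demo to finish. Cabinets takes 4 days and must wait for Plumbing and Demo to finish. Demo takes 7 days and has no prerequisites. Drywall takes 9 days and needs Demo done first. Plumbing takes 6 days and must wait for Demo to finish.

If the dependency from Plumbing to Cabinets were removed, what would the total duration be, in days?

Original critical path: Demo→Plumbing→Cabinets→Inspection = 7+6+4+9 = 26 ⇒ 26 days.
Without Plumbing→Cabinets, Cabinets's earliest start moves from 13 to 7.
The longest chain is now Demo→Drywall→Inspection = 7+9+9 = 25, so the kitchen renovation takes 25 days.

25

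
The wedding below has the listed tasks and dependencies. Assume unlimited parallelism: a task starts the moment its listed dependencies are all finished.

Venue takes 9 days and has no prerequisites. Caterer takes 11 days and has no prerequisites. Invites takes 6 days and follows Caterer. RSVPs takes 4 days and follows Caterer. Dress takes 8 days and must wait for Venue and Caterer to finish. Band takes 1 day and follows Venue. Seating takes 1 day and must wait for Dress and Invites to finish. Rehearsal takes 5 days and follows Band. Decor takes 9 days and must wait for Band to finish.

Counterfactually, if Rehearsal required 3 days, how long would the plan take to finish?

Actual critical path: Caterer→Dress→Seating = 11+8+1 = 20 ⇒ 20 days.
The longest path through Rehearsal is only 15 days, so Rehearsal has float 5.
The critical path is still Caterer→Dress→Seating; finish is now 20 days.

20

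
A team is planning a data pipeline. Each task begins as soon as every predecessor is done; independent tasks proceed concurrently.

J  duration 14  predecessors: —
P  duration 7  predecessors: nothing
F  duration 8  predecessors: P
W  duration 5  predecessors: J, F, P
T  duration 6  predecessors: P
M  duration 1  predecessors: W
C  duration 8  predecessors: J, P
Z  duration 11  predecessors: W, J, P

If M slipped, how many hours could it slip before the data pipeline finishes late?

10

Critical path: P→F→W→Z = 7+8+5+11 = 31, so the finish is 31 hours.
M finishes as early as 21 and must finish by 31.
Slack of M = 30 − 20 = 10 hours.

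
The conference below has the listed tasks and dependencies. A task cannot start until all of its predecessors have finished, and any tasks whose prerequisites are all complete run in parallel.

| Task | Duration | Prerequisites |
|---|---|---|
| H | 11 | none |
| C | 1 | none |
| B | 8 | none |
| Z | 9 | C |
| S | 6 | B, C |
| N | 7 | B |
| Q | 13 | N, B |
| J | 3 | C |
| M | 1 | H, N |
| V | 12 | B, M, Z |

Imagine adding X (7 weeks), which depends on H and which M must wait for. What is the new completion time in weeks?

31

Originally the schedule takes 28 weeks.
With X inserted, M now waits for max(H, N, X).
New critical path: H→X→M→V = 11+7+1+12 = 31 ⇒ 31 weeks.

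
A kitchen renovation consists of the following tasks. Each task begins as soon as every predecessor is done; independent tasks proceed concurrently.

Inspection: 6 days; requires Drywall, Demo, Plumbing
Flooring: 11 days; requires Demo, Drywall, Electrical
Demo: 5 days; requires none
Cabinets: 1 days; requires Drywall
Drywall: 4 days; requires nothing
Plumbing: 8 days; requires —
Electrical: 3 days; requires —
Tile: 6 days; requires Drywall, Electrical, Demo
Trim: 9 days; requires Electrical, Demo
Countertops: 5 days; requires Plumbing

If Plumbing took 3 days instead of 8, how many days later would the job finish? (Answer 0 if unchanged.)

The binding path is Demo→Flooring = 5+11 = 16; finish at 16 days.
Plumbing is off the critical path — its longest chain is 14 days, giving 2 of slack.
No other chain overtakes it, so the finish is 16 days.
Change in finish: 16 − 16 = +0 days.

0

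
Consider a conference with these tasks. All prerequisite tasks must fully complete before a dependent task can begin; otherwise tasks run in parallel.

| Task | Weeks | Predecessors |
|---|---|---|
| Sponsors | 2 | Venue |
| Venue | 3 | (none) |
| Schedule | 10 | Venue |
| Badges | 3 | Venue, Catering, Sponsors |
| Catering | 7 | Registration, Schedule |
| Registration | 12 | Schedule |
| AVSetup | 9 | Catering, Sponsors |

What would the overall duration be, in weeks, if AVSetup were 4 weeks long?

As given, the longest chain is Venue→Schedule→Registration→Catering→AVSetup = 3+10+12+7+9 = 41, so the finish is 41 weeks.
AVSetup lies on that path, so at 4 weeks the path becomes 36 weeks.
No other chain overtakes it, so the finish is 36 weeks.

36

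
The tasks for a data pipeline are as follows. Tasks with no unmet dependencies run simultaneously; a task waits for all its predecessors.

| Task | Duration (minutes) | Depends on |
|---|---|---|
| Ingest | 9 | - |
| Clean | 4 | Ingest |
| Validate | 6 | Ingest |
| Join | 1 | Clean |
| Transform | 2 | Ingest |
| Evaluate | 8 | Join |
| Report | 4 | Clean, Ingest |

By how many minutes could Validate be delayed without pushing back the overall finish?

7

The longest chain is Ingest→Clean→Join→Evaluate = 9+4+1+8 = 22; overall finish 22 minutes.
The longest chain containing Validate totals 15 minutes.
Float = 22 − 15 = 7.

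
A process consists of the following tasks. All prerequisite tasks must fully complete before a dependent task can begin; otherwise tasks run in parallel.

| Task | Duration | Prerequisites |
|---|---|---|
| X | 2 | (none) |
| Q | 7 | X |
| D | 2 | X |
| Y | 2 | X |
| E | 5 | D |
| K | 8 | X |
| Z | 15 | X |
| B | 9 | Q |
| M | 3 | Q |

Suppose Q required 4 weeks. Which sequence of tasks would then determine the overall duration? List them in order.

Critical path before the change: X→Q→B = 2+7+9 = 18 giving 18 weeks.
Since Q is critical, the -3 change carries straight to that chain (now 15 weeks).
The binding chain switches to X→Z = 2+15 = 17; finish 17 weeks.

X, Z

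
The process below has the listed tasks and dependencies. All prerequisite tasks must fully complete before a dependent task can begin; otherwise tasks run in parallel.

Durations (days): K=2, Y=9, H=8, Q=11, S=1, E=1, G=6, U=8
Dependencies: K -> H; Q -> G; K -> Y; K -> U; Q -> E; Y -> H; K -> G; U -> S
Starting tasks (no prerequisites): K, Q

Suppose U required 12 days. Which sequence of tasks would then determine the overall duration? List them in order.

K, Y, H

Critical path before the change: K→Y→H = 2+9+8 = 19 giving 19 days.
U is off the critical path — its longest chain is 11 days, giving 8 of slack.
The critical path is still K→Y→H; finish is now 19 days.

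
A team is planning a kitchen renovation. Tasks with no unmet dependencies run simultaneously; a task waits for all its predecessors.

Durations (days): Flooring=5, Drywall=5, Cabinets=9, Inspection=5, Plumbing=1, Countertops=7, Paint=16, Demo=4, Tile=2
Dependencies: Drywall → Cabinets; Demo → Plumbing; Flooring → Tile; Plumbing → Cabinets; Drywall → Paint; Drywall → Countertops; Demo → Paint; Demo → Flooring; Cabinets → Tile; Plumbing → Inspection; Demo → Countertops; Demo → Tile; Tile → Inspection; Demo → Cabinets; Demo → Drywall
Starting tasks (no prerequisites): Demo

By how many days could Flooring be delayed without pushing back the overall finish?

Demo→Drywall→Cabinets→Tile→Inspection = 4+5+9+2+5 = 25 sets the makespan at 25 days.
The longest chain containing Flooring totals 16 days.
So Flooring can slip 18 − 9 = 9 days.

9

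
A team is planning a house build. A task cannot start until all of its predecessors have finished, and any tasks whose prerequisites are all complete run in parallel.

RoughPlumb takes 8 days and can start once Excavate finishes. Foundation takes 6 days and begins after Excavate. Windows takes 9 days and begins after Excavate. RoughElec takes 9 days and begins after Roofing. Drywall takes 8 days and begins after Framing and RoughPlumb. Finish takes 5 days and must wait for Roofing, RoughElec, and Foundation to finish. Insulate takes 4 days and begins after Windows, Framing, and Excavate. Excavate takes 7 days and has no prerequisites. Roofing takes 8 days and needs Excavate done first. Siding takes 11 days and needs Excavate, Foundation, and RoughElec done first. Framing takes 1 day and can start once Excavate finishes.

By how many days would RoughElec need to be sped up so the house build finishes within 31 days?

4

Current finish: 35 days; target: 31.
RoughElec is on every critical path, so each day cut from RoughElec cuts the finish by one (this holds down to a finish of 27).
Need 35 − 31 = 4 days off RoughElec → RoughElec becomes 5 days, finish becomes 31.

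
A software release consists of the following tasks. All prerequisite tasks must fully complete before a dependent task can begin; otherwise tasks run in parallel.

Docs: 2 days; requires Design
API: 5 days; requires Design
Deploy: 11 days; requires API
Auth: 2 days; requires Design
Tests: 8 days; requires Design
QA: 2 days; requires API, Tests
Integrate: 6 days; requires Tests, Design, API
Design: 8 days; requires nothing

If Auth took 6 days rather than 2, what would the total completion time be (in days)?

24

The binding path is Design→API→Deploy = 8+5+11 = 24; finish at 24 days.
Auth has 14 days of float (longest path through it is 10).
That remains the longest chain; total 24 days.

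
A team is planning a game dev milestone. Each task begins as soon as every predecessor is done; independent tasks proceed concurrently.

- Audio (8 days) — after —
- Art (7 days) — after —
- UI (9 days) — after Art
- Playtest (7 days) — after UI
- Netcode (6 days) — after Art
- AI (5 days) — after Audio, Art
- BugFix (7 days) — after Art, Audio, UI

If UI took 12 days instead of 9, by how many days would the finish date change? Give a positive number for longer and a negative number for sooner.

Actual critical path: Art→UI→Playtest = 7+9+7 = 23 ⇒ 23 days.
Since UI is critical, the +3 change carries straight to that chain (now 26 days).
No other chain overtakes it, so the finish is 26 days.
Change in finish: 26 − 23 = +3 days.

3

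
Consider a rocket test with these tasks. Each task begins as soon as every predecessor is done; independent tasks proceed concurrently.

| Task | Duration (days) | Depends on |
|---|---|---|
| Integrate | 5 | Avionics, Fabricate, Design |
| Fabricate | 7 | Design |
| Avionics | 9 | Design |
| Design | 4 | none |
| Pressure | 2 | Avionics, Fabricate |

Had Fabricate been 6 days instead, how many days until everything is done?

As given, the longest chain is Design→Avionics→Integrate = 4+9+5 = 18, so the finish is 18 days.
Fabricate is off the critical path — its longest chain is 16 days, giving 2 of slack.
That remains the longest chain; total 18 days.

18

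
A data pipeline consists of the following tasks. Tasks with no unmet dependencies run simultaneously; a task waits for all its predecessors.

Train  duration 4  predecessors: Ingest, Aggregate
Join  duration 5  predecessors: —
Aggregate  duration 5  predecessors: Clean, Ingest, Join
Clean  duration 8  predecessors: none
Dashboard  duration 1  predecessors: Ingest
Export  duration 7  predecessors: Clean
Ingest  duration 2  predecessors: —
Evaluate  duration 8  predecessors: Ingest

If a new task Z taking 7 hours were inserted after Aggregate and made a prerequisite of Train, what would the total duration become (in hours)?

24

Originally the plan takes 17 hours.
With Z inserted, Train now waits for max(Ingest, Aggregate, Z).
New critical path: Clean→Aggregate→Z→Train = 8+5+7+4 = 24 ⇒ 24 hours.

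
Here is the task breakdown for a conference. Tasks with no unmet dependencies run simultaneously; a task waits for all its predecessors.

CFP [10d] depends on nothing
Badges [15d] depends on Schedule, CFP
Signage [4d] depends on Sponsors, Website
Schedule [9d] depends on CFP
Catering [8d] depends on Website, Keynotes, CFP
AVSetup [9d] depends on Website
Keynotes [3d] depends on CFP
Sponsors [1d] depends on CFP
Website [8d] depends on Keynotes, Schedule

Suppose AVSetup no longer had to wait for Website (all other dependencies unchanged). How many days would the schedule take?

With the dependency in place, CFP→Schedule→Website→AVSetup = 10+9+8+9 = 36 sets the finish at 36 days.
Without Website→AVSetup, AVSetup's earliest start moves from 27 to 0.
New critical path: CFP→Schedule→Website→Catering = 10+9+8+8 = 35 ⇒ 35 days.

35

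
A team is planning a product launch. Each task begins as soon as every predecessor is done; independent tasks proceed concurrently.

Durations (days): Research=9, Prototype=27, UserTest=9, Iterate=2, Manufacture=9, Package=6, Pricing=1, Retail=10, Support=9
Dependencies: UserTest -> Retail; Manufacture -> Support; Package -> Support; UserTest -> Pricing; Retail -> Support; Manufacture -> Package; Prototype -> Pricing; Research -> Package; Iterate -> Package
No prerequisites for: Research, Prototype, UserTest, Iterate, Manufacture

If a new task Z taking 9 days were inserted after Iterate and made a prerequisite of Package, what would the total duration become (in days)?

Originally the project takes 28 days.
With Z inserted, Package now waits for max(Manufacture, Iterate, Research, Z).
New critical path: Prototype→Pricing = 27+1 = 28 ⇒ 28 days.

28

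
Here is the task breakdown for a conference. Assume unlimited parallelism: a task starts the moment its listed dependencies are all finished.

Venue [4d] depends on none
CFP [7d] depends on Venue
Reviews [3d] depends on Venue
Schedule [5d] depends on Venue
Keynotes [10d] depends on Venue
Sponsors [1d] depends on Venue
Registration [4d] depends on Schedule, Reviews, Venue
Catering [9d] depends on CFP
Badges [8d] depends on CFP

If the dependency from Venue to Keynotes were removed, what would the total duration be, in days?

Before: longest chain Venue→CFP→Catering = 4+7+9 = 20, finish 20.
Without Venue→Keynotes, Keynotes's earliest start moves from 4 to 0.
The longest chain is now Venue→CFP→Catering = 4+7+9 = 20, so the job takes 20 days.

20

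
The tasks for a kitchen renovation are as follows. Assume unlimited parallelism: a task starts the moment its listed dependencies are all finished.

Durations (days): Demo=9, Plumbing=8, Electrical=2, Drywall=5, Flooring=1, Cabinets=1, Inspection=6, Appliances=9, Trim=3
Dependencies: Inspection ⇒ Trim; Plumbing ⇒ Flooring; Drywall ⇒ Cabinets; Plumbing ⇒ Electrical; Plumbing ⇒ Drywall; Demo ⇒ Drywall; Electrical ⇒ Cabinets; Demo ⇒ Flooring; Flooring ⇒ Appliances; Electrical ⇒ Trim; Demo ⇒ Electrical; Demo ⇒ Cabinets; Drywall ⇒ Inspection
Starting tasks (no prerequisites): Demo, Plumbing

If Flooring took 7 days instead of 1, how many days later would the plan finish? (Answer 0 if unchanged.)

Actual critical path: Demo→Drywall→Inspection→Trim = 9+5+6+3 = 23 ⇒ 23 days.
The longest path through Flooring is only 19 days, so Flooring has float 4.
The binding chain switches to Demo→Flooring→Appliances = 9+7+9 = 25; finish 25 days.
Change in finish: 25 − 23 = +2 days.

2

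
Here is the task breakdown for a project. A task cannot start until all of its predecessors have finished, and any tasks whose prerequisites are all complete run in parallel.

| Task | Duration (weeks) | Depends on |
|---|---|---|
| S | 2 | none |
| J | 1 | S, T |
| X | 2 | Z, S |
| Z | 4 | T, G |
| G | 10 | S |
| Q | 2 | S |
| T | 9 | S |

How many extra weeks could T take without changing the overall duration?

The longest chain is S→G→Z→X = 2+10+4+2 = 18; overall finish 18 weeks.
T finishes as early as 11 and must finish by 12.
Float = 18 − 17 = 1.

1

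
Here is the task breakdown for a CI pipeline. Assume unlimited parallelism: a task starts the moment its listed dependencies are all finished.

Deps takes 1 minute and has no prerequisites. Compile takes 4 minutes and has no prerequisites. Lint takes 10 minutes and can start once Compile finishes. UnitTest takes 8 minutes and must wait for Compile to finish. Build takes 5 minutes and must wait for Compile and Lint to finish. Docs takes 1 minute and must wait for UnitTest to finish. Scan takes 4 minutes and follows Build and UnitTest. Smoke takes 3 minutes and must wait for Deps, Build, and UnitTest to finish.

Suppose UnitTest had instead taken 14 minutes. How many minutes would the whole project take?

Actual critical path: Compile→Lint→Build→Scan = 4+10+5+4 = 23 ⇒ 23 minutes.
The longest path through UnitTest is only 16 minutes, so UnitTest has float 7.
The critical path is still Compile→Lint→Build→Scan; finish is now 23 minutes.

23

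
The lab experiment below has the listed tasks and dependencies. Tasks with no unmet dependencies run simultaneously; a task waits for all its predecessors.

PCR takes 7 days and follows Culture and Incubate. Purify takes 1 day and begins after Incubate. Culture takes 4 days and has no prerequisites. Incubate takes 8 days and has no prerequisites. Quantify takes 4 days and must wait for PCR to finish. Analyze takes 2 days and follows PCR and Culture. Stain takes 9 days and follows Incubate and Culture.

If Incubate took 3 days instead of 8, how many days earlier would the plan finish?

As given, the longest chain is Incubate→PCR→Quantify = 8+7+4 = 19, so the finish is 19 days.
Since Incubate is critical, the -5 change carries straight to that chain (now 14 days).
Now Culture→PCR→Quantify = 4+7+4 = 15 is longest, so the finish becomes 15 days.
Change in finish: 15 − 19 = -4 days.

4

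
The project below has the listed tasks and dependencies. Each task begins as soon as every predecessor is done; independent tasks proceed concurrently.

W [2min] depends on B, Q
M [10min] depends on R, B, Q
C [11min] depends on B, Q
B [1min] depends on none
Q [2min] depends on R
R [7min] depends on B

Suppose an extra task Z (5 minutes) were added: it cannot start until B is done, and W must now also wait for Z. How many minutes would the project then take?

21

Originally the project takes 21 minutes.
With Z inserted, W now waits for max(B, Q, Z).
New critical path: B→R→Q→C = 1+7+2+11 = 21 ⇒ 21 minutes.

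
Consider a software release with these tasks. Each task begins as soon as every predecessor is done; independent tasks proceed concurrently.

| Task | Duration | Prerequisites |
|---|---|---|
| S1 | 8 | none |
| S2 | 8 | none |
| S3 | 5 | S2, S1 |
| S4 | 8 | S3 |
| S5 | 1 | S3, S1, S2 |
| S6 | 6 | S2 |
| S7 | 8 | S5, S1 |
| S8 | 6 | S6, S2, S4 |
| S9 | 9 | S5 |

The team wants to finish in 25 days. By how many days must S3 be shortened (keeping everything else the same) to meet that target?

2

Current finish: 27 days; target: 25.
S3 is on every critical path, so each day cut from S3 cuts the finish by one (this holds down to a finish of 23).
Need 27 − 25 = 2 days off S3 → S3 becomes 3 days, finish becomes 25.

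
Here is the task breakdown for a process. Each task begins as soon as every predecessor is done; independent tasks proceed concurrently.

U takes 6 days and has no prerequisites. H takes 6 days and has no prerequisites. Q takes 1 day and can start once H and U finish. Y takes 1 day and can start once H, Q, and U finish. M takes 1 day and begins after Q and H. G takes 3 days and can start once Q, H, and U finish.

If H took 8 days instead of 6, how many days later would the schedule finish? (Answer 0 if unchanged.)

Baseline: H→Q→G = 6+1+3 = 10 → 10 days.
H lies on that path, so at 8 days the path becomes 12 days.
No other chain overtakes it, so the finish is 12 days.
Change in finish: 12 − 10 = +2 days.

2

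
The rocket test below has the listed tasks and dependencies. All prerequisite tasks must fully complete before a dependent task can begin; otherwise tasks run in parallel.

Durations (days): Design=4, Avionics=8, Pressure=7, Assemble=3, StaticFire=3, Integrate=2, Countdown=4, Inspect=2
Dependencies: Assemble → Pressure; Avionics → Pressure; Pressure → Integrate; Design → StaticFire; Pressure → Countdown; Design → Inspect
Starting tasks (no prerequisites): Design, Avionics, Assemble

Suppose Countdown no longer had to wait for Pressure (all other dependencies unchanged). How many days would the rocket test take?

Before: longest chain Avionics→Pressure→Countdown = 8+7+4 = 19, finish 19.
Without Pressure→Countdown, Countdown's earliest start moves from 15 to 0.
The longest chain is now Avionics→Pressure→Integrate = 8+7+2 = 17, so the rocket test takes 17 days.

17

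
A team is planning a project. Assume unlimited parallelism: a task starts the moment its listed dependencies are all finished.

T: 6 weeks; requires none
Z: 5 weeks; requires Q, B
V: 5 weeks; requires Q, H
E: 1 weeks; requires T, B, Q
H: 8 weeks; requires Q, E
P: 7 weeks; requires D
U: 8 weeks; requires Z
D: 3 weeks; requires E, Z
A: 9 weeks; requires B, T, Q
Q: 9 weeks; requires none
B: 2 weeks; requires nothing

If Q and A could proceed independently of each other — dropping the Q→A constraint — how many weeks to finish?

24

Before: longest chain Q→Z→D→P = 9+5+3+7 = 24, finish 24.
Without Q→A, A's earliest start moves from 9 to 6.
After: Q→Z→D→P = 9+5+3+7 = 24 → 24 weeks.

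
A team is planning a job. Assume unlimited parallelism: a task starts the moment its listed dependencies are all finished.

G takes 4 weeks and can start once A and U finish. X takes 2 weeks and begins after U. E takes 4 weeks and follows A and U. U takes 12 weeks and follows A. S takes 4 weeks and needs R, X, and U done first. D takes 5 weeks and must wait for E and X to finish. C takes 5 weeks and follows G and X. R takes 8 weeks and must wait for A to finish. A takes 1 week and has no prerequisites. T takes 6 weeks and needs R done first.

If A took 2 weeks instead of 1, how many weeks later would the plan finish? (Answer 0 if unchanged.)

As given, the longest chain is A→U→G→C = 1+12+4+5 = 22, so the finish is 22 weeks.
Since A is critical, the +1 change carries straight to that chain (now 23 weeks).
That remains the longest chain; total 23 weeks.
Change in finish: 23 − 22 = +1 weeks.

1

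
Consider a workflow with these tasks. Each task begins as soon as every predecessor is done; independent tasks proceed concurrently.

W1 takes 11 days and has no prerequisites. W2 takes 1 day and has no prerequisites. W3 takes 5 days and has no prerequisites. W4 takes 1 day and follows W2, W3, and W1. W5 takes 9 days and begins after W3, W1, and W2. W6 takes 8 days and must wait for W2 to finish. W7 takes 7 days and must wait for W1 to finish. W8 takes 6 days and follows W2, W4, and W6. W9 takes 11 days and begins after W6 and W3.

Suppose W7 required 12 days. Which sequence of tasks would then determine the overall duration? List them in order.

As given, the longest chain is W1→W5 = 11+9 = 20, so the finish is 20 days.
W7 is off the critical path — its longest chain is 18 days, giving 2 of slack.
The binding chain switches to W1→W7 = 11+12 = 23; finish 23 days.

W1, W7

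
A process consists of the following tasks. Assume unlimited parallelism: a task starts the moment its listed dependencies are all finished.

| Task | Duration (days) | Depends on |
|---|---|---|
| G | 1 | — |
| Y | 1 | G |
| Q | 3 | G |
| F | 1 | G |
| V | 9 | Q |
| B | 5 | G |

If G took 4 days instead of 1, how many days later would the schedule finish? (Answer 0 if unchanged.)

3

As given, the longest chain is G→Q→V = 1+3+9 = 13, so the finish is 13 days.
G lies on that path, so at 4 days the path becomes 16 days.
The critical path is still G→Q→V; finish is now 16 days.
Change in finish: 16 − 13 = +3 days.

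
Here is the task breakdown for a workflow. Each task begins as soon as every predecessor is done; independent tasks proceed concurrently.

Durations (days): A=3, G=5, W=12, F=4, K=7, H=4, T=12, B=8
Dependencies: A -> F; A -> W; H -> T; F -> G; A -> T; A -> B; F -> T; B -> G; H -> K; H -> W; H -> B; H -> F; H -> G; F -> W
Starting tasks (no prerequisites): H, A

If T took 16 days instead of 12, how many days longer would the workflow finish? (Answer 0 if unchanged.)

Critical path before the change: H→F→T = 4+4+12 = 20 giving 20 days.
T is on the critical path; changing it to 16 makes that path 24 days.
The critical path is still H→F→T; finish is now 24 days.
Change in finish: 24 − 20 = +4 days.

4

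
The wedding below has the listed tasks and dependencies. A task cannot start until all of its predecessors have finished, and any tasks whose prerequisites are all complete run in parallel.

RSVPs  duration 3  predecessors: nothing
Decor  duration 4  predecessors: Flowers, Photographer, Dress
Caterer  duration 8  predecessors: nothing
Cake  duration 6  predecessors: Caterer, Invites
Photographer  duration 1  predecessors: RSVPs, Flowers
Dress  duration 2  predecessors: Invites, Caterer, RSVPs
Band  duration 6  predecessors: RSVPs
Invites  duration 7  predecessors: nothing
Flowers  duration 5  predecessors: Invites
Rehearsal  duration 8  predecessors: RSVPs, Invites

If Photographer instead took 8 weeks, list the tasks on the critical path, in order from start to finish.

Actual critical path: Invites→Flowers→Photographer→Decor = 7+5+1+4 = 17 ⇒ 17 weeks.
Photographer lies on that path, so at 8 weeks the path becomes 24 weeks.
The critical path is still Invites→Flowers→Photographer→Decor; finish is now 24 weeks.

Invites, Flowers, Photographer, Decor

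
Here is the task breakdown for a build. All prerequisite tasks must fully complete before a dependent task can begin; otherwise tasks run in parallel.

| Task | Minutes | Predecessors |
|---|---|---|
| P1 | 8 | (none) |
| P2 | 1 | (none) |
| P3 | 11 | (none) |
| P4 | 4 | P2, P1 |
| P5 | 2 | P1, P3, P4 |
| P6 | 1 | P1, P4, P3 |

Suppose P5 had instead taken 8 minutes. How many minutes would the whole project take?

20

Actual critical path: P1→P4→P5 = 8+4+2 = 14 ⇒ 14 minutes.
P5 is on the critical path; changing it to 8 makes that path 20 minutes.
That remains the longest chain; total 20 minutes.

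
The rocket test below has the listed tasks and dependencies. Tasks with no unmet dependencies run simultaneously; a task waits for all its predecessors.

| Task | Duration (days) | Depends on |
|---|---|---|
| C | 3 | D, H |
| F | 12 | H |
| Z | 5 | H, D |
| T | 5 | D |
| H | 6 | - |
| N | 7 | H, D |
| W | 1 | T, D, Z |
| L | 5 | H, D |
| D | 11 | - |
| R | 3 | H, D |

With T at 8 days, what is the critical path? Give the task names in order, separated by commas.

The binding path is D→N = 11+7 = 18; finish at 18 days.
The longest path through T is only 17 days, so T has float 1.
New critical path: D→T→W = 11+8+1 = 20 ⇒ 20 days.

D, T, W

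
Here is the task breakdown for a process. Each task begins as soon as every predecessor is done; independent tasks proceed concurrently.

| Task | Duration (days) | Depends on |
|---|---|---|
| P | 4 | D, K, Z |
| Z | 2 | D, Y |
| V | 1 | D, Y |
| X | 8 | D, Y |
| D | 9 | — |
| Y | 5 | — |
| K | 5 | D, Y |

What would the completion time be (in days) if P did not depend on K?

Before: longest chain D→K→P = 9+5+4 = 18, finish 18.
Without K→P, P's earliest start moves from 14 to 11.
New critical path: D→X = 9+8 = 17 ⇒ 17 days.

17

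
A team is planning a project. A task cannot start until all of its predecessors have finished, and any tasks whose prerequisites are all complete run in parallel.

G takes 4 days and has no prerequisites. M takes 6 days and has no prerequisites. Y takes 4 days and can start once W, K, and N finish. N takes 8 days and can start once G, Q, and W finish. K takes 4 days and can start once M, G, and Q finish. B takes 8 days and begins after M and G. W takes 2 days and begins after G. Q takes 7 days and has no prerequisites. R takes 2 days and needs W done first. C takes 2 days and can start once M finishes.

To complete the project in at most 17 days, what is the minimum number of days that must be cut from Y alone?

2

Current finish: 19 days; target: 17.
Y is on every critical path, so each day cut from Y cuts the finish by one (this holds down to a finish of 16).
Need 19 − 17 = 2 days off Y → Y becomes 2 days, finish becomes 17.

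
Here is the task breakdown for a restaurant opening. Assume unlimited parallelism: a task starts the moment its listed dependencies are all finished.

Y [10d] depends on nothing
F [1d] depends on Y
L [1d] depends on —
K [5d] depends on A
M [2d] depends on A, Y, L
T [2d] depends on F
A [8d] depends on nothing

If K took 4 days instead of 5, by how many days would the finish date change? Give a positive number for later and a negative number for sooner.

The binding path is A→K = 8+5 = 13; finish at 13 days.
K lies on that path, so at 4 days the path becomes 12 days.
The binding chain switches to Y→F→T = 10+1+2 = 13; finish 13 days.
Change in finish: 13 − 13 = +0 days.

0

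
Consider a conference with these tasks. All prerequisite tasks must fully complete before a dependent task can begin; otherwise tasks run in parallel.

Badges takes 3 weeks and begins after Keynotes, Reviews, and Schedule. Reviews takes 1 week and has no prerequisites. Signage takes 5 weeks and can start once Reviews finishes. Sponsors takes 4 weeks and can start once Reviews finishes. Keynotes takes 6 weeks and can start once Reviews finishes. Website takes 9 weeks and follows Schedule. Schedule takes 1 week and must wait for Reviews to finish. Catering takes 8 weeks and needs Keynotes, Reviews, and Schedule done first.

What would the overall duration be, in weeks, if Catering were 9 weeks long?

16

The binding path is Reviews→Keynotes→Catering = 1+6+8 = 15; finish at 15 weeks.
Catering lies on that path, so at 9 weeks the path becomes 16 weeks.
No other chain overtakes it, so the finish is 16 weeks.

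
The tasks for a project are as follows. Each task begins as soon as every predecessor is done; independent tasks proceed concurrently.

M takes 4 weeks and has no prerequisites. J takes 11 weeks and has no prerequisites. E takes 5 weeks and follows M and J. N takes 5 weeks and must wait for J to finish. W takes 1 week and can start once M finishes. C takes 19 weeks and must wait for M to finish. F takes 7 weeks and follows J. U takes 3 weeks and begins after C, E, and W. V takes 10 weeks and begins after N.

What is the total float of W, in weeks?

M→C→U = 4+19+3 = 26 sets the makespan at 26 weeks.
Longest path through W: 8 weeks (earliest finish 5, latest finish 23).
Slack of W = 22 − 4 = 18 weeks.

18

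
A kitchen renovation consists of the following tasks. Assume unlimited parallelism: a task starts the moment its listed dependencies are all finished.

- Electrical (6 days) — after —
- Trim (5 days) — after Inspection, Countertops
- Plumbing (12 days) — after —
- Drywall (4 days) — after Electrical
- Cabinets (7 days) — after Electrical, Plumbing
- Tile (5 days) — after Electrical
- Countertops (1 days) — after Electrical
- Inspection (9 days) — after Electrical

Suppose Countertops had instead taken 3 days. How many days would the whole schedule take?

20

Actual critical path: Electrical→Inspection→Trim = 6+9+5 = 20 ⇒ 20 days.
Countertops has 8 days of float (longest path through it is 12).
That remains the longest chain; total 20 days.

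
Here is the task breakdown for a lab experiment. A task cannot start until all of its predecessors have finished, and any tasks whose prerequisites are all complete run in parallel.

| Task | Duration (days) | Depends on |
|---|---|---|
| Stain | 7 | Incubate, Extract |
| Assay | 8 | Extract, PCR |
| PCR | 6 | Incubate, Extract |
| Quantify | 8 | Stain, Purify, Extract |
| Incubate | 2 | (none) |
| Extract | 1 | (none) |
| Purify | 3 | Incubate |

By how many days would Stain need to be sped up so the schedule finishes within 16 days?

1

Current finish: 17 days; target: 16.
Stain is on every critical path, so each day cut from Stain cuts the finish by one (this holds down to a finish of 16).
Need 17 − 16 = 1 day off Stain → Stain becomes 6 days, finish becomes 16.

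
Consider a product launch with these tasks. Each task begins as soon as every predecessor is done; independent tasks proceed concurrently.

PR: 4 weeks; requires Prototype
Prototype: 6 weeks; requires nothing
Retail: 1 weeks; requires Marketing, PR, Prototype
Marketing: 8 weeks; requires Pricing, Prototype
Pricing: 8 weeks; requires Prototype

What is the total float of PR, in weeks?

Prototype→Pricing→Marketing→Retail = 6+8+8+1 = 23 sets the makespan at 23 weeks.
PR finishes as early as 10 and must finish by 22.
So PR can slip 22 − 10 = 12 weeks.

12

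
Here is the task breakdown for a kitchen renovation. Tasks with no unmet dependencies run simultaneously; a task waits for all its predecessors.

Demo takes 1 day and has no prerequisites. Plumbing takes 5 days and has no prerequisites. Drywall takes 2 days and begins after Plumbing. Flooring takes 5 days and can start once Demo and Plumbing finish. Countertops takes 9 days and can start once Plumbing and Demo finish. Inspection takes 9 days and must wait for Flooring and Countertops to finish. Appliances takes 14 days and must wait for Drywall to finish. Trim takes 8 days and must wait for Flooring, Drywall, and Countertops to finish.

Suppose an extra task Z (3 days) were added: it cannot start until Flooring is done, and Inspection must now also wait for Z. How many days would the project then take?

Originally the project takes 23 days.
With Z inserted, Inspection now waits for max(Flooring, Countertops, Z).
New critical path: Plumbing→Countertops→Inspection = 5+9+9 = 23 ⇒ 23 days.

23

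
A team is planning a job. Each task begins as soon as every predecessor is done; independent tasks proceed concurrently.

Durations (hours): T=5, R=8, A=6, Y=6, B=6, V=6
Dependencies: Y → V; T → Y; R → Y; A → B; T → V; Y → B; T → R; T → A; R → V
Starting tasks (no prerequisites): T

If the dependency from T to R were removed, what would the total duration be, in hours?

20

Before: longest chain T→R→Y→B = 5+8+6+6 = 25, finish 25.
Without T→R, R's earliest start moves from 5 to 0.
After: R→Y→B = 8+6+6 = 20 → 20 hours.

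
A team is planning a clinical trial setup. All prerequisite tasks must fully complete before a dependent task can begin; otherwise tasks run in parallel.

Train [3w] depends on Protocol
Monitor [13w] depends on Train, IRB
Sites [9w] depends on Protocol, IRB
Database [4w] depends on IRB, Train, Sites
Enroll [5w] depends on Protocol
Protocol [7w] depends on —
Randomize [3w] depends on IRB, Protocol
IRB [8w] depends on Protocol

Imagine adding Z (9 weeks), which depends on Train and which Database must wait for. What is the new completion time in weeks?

Originally the job takes 28 weeks.
With Z inserted, Database now waits for max(IRB, Train, Sites, Z).
New critical path: Protocol→IRB→Sites→Database = 7+8+9+4 = 28 ⇒ 28 weeks.

28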